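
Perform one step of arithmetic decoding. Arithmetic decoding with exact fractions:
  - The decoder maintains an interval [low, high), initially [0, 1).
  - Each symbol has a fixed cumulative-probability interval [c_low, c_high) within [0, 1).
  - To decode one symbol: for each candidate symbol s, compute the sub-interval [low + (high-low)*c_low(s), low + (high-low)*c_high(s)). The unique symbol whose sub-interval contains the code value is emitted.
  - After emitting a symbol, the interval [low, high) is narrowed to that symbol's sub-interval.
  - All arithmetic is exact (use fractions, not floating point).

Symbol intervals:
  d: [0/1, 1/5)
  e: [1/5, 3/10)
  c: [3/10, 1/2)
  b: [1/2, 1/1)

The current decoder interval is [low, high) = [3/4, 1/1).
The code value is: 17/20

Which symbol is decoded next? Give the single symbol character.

Interval width = high − low = 1/1 − 3/4 = 1/4
Scaled code = (code − low) / width = (17/20 − 3/4) / 1/4 = 2/5
  d: [0/1, 1/5) 
  e: [1/5, 3/10) 
  c: [3/10, 1/2) ← scaled code falls here ✓
  b: [1/2, 1/1) 

Answer: c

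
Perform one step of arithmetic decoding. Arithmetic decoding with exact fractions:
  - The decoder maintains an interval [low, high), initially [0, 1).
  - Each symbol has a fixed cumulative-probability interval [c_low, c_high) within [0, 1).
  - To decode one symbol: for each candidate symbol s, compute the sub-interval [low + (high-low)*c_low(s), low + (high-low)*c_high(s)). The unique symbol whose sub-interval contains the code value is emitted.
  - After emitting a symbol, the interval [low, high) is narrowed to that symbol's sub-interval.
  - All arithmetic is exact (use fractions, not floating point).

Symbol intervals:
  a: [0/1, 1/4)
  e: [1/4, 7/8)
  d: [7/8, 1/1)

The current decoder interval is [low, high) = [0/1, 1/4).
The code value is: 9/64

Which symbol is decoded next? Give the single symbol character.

Answer: e

Derivation:
Interval width = high − low = 1/4 − 0/1 = 1/4
Scaled code = (code − low) / width = (9/64 − 0/1) / 1/4 = 9/16
  a: [0/1, 1/4) 
  e: [1/4, 7/8) ← scaled code falls here ✓
  d: [7/8, 1/1) 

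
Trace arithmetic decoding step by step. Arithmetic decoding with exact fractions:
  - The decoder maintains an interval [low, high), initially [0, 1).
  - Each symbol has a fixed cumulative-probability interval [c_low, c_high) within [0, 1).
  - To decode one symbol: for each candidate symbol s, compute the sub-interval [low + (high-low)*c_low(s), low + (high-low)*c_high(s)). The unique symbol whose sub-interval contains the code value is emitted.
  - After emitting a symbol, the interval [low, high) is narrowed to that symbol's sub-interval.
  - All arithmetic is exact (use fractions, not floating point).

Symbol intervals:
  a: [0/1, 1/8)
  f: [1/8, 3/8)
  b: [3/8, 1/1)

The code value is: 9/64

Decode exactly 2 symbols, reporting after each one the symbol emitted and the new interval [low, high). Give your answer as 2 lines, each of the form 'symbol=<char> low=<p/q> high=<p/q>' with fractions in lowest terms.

Answer: symbol=f low=1/8 high=3/8
symbol=a low=1/8 high=5/32

Derivation:
Step 1: interval [0/1, 1/1), width = 1/1 - 0/1 = 1/1
  'a': [0/1 + 1/1*0/1, 0/1 + 1/1*1/8) = [0/1, 1/8)
  'f': [0/1 + 1/1*1/8, 0/1 + 1/1*3/8) = [1/8, 3/8) <- contains code 9/64
  'b': [0/1 + 1/1*3/8, 0/1 + 1/1*1/1) = [3/8, 1/1)
  emit 'f', narrow to [1/8, 3/8)
Step 2: interval [1/8, 3/8), width = 3/8 - 1/8 = 1/4
  'a': [1/8 + 1/4*0/1, 1/8 + 1/4*1/8) = [1/8, 5/32) <- contains code 9/64
  'f': [1/8 + 1/4*1/8, 1/8 + 1/4*3/8) = [5/32, 7/32)
  'b': [1/8 + 1/4*3/8, 1/8 + 1/4*1/1) = [7/32, 3/8)
  emit 'a', narrow to [1/8, 5/32)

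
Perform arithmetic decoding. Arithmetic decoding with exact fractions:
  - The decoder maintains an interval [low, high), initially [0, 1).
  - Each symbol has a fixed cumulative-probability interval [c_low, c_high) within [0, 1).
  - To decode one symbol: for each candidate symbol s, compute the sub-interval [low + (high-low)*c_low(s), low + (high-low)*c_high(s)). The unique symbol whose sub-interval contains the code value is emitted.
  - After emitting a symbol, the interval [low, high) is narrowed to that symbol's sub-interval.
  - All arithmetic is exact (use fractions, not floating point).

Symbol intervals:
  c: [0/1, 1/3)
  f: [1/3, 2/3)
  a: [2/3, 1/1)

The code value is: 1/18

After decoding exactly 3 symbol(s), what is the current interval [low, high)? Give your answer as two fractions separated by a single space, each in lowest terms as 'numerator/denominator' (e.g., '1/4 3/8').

Step 1: interval [0/1, 1/1), width = 1/1 - 0/1 = 1/1
  'c': [0/1 + 1/1*0/1, 0/1 + 1/1*1/3) = [0/1, 1/3) <- contains code 1/18
  'f': [0/1 + 1/1*1/3, 0/1 + 1/1*2/3) = [1/3, 2/3)
  'a': [0/1 + 1/1*2/3, 0/1 + 1/1*1/1) = [2/3, 1/1)
  emit 'c', narrow to [0/1, 1/3)
Step 2: interval [0/1, 1/3), width = 1/3 - 0/1 = 1/3
  'c': [0/1 + 1/3*0/1, 0/1 + 1/3*1/3) = [0/1, 1/9) <- contains code 1/18
  'f': [0/1 + 1/3*1/3, 0/1 + 1/3*2/3) = [1/9, 2/9)
  'a': [0/1 + 1/3*2/3, 0/1 + 1/3*1/1) = [2/9, 1/3)
  emit 'c', narrow to [0/1, 1/9)
Step 3: interval [0/1, 1/9), width = 1/9 - 0/1 = 1/9
  'c': [0/1 + 1/9*0/1, 0/1 + 1/9*1/3) = [0/1, 1/27)
  'f': [0/1 + 1/9*1/3, 0/1 + 1/9*2/3) = [1/27, 2/27) <- contains code 1/18
  'a': [0/1 + 1/9*2/3, 0/1 + 1/9*1/1) = [2/27, 1/9)
  emit 'f', narrow to [1/27, 2/27)

Answer: 1/27 2/27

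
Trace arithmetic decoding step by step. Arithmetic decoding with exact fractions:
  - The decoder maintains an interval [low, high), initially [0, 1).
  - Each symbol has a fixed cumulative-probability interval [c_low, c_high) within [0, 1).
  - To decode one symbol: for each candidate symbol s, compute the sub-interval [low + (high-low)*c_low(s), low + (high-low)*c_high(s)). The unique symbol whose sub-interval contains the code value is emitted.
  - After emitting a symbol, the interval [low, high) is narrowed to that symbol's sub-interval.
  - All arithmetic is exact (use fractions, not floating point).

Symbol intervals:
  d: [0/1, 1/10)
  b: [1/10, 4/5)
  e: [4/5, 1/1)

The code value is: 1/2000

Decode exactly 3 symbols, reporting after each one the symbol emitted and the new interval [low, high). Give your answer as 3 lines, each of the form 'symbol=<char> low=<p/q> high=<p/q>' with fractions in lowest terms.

Step 1: interval [0/1, 1/1), width = 1/1 - 0/1 = 1/1
  'd': [0/1 + 1/1*0/1, 0/1 + 1/1*1/10) = [0/1, 1/10) <- contains code 1/2000
  'b': [0/1 + 1/1*1/10, 0/1 + 1/1*4/5) = [1/10, 4/5)
  'e': [0/1 + 1/1*4/5, 0/1 + 1/1*1/1) = [4/5, 1/1)
  emit 'd', narrow to [0/1, 1/10)
Step 2: interval [0/1, 1/10), width = 1/10 - 0/1 = 1/10
  'd': [0/1 + 1/10*0/1, 0/1 + 1/10*1/10) = [0/1, 1/100) <- contains code 1/2000
  'b': [0/1 + 1/10*1/10, 0/1 + 1/10*4/5) = [1/100, 2/25)
  'e': [0/1 + 1/10*4/5, 0/1 + 1/10*1/1) = [2/25, 1/10)
  emit 'd', narrow to [0/1, 1/100)
Step 3: interval [0/1, 1/100), width = 1/100 - 0/1 = 1/100
  'd': [0/1 + 1/100*0/1, 0/1 + 1/100*1/10) = [0/1, 1/1000) <- contains code 1/2000
  'b': [0/1 + 1/100*1/10, 0/1 + 1/100*4/5) = [1/1000, 1/125)
  'e': [0/1 + 1/100*4/5, 0/1 + 1/100*1/1) = [1/125, 1/100)
  emit 'd', narrow to [0/1, 1/1000)

Answer: symbol=d low=0/1 high=1/10
symbol=d low=0/1 high=1/100
symbol=d low=0/1 high=1/1000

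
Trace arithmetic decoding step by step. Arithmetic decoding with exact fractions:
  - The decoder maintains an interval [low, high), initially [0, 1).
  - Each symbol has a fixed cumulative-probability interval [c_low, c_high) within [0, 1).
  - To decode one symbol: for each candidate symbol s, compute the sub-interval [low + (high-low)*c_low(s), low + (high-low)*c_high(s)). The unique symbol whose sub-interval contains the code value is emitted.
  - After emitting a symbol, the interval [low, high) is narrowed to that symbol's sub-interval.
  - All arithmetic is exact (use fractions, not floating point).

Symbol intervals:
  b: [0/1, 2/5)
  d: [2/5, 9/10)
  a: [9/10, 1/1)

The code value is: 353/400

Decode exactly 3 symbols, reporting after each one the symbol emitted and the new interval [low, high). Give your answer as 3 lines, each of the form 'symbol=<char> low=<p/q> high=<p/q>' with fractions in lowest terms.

Step 1: interval [0/1, 1/1), width = 1/1 - 0/1 = 1/1
  'b': [0/1 + 1/1*0/1, 0/1 + 1/1*2/5) = [0/1, 2/5)
  'd': [0/1 + 1/1*2/5, 0/1 + 1/1*9/10) = [2/5, 9/10) <- contains code 353/400
  'a': [0/1 + 1/1*9/10, 0/1 + 1/1*1/1) = [9/10, 1/1)
  emit 'd', narrow to [2/5, 9/10)
Step 2: interval [2/5, 9/10), width = 9/10 - 2/5 = 1/2
  'b': [2/5 + 1/2*0/1, 2/5 + 1/2*2/5) = [2/5, 3/5)
  'd': [2/5 + 1/2*2/5, 2/5 + 1/2*9/10) = [3/5, 17/20)
  'a': [2/5 + 1/2*9/10, 2/5 + 1/2*1/1) = [17/20, 9/10) <- contains code 353/400
  emit 'a', narrow to [17/20, 9/10)
Step 3: interval [17/20, 9/10), width = 9/10 - 17/20 = 1/20
  'b': [17/20 + 1/20*0/1, 17/20 + 1/20*2/5) = [17/20, 87/100)
  'd': [17/20 + 1/20*2/5, 17/20 + 1/20*9/10) = [87/100, 179/200) <- contains code 353/400
  'a': [17/20 + 1/20*9/10, 17/20 + 1/20*1/1) = [179/200, 9/10)
  emit 'd', narrow to [87/100, 179/200)

Answer: symbol=d low=2/5 high=9/10
symbol=a low=17/20 high=9/10
symbol=d low=87/100 high=179/200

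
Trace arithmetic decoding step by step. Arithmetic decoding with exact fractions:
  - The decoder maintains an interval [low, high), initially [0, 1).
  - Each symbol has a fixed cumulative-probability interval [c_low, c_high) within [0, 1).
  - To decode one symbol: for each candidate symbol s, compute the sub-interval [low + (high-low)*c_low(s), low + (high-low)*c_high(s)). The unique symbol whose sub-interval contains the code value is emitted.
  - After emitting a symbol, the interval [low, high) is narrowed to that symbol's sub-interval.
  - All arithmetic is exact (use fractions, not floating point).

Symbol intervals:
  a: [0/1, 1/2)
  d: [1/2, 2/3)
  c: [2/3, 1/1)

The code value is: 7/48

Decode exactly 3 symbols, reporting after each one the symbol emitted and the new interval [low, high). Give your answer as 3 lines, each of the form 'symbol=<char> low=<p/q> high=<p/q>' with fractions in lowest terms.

Answer: symbol=a low=0/1 high=1/2
symbol=a low=0/1 high=1/4
symbol=d low=1/8 high=1/6

Derivation:
Step 1: interval [0/1, 1/1), width = 1/1 - 0/1 = 1/1
  'a': [0/1 + 1/1*0/1, 0/1 + 1/1*1/2) = [0/1, 1/2) <- contains code 7/48
  'd': [0/1 + 1/1*1/2, 0/1 + 1/1*2/3) = [1/2, 2/3)
  'c': [0/1 + 1/1*2/3, 0/1 + 1/1*1/1) = [2/3, 1/1)
  emit 'a', narrow to [0/1, 1/2)
Step 2: interval [0/1, 1/2), width = 1/2 - 0/1 = 1/2
  'a': [0/1 + 1/2*0/1, 0/1 + 1/2*1/2) = [0/1, 1/4) <- contains code 7/48
  'd': [0/1 + 1/2*1/2, 0/1 + 1/2*2/3) = [1/4, 1/3)
  'c': [0/1 + 1/2*2/3, 0/1 + 1/2*1/1) = [1/3, 1/2)
  emit 'a', narrow to [0/1, 1/4)
Step 3: interval [0/1, 1/4), width = 1/4 - 0/1 = 1/4
  'a': [0/1 + 1/4*0/1, 0/1 + 1/4*1/2) = [0/1, 1/8)
  'd': [0/1 + 1/4*1/2, 0/1 + 1/4*2/3) = [1/8, 1/6) <- contains code 7/48
  'c': [0/1 + 1/4*2/3, 0/1 + 1/4*1/1) = [1/6, 1/4)
  emit 'd', narrow to [1/8, 1/6)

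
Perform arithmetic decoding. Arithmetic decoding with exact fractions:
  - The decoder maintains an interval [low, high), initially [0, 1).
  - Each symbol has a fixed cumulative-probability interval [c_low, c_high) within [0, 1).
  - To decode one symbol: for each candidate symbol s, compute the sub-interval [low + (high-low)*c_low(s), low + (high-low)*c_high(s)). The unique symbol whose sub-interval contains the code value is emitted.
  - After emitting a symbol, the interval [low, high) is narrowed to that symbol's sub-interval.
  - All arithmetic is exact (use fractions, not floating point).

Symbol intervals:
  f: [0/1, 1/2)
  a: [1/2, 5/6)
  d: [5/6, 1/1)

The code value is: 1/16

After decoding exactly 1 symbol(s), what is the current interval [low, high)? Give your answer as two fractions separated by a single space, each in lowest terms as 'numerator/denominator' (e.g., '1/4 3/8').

Answer: 0/1 1/2

Derivation:
Step 1: interval [0/1, 1/1), width = 1/1 - 0/1 = 1/1
  'f': [0/1 + 1/1*0/1, 0/1 + 1/1*1/2) = [0/1, 1/2) <- contains code 1/16
  'a': [0/1 + 1/1*1/2, 0/1 + 1/1*5/6) = [1/2, 5/6)
  'd': [0/1 + 1/1*5/6, 0/1 + 1/1*1/1) = [5/6, 1/1)
  emit 'f', narrow to [0/1, 1/2)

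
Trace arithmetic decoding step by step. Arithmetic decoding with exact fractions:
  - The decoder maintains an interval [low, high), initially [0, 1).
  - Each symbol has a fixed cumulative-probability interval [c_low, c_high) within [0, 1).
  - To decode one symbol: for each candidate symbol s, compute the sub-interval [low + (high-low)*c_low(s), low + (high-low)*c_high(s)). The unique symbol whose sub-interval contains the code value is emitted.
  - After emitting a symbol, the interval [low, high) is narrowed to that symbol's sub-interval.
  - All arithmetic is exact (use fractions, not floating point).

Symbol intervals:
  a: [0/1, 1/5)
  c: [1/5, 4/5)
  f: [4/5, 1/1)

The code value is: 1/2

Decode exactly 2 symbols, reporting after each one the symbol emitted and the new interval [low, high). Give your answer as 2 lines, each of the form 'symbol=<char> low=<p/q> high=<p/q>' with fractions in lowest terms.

Answer: symbol=c low=1/5 high=4/5
symbol=c low=8/25 high=17/25

Derivation:
Step 1: interval [0/1, 1/1), width = 1/1 - 0/1 = 1/1
  'a': [0/1 + 1/1*0/1, 0/1 + 1/1*1/5) = [0/1, 1/5)
  'c': [0/1 + 1/1*1/5, 0/1 + 1/1*4/5) = [1/5, 4/5) <- contains code 1/2
  'f': [0/1 + 1/1*4/5, 0/1 + 1/1*1/1) = [4/5, 1/1)
  emit 'c', narrow to [1/5, 4/5)
Step 2: interval [1/5, 4/5), width = 4/5 - 1/5 = 3/5
  'a': [1/5 + 3/5*0/1, 1/5 + 3/5*1/5) = [1/5, 8/25)
  'c': [1/5 + 3/5*1/5, 1/5 + 3/5*4/5) = [8/25, 17/25) <- contains code 1/2
  'f': [1/5 + 3/5*4/5, 1/5 + 3/5*1/1) = [17/25, 4/5)
  emit 'c', narrow to [8/25, 17/25)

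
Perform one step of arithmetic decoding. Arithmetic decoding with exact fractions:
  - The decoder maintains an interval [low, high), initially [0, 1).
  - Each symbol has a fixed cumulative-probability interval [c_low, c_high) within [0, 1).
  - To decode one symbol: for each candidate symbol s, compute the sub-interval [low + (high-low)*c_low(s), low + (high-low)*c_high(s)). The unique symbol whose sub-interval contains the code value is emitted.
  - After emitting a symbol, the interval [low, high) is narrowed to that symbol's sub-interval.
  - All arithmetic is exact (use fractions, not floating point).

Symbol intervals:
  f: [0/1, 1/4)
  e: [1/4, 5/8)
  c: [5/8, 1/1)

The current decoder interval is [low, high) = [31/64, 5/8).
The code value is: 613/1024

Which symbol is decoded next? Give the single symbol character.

Interval width = high − low = 5/8 − 31/64 = 9/64
Scaled code = (code − low) / width = (613/1024 − 31/64) / 9/64 = 13/16
  f: [0/1, 1/4) 
  e: [1/4, 5/8) 
  c: [5/8, 1/1) ← scaled code falls here ✓

Answer: c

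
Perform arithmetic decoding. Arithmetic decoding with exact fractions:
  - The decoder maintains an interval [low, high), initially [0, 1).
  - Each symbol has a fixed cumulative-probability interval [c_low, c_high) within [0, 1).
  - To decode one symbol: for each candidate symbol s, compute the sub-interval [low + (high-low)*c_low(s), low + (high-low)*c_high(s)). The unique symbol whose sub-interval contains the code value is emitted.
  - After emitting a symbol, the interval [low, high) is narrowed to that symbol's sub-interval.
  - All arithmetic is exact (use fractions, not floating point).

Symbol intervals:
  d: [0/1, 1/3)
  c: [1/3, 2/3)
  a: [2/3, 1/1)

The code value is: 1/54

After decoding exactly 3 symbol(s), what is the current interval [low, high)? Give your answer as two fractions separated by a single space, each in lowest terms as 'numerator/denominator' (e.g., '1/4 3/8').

Step 1: interval [0/1, 1/1), width = 1/1 - 0/1 = 1/1
  'd': [0/1 + 1/1*0/1, 0/1 + 1/1*1/3) = [0/1, 1/3) <- contains code 1/54
  'c': [0/1 + 1/1*1/3, 0/1 + 1/1*2/3) = [1/3, 2/3)
  'a': [0/1 + 1/1*2/3, 0/1 + 1/1*1/1) = [2/3, 1/1)
  emit 'd', narrow to [0/1, 1/3)
Step 2: interval [0/1, 1/3), width = 1/3 - 0/1 = 1/3
  'd': [0/1 + 1/3*0/1, 0/1 + 1/3*1/3) = [0/1, 1/9) <- contains code 1/54
  'c': [0/1 + 1/3*1/3, 0/1 + 1/3*2/3) = [1/9, 2/9)
  'a': [0/1 + 1/3*2/3, 0/1 + 1/3*1/1) = [2/9, 1/3)
  emit 'd', narrow to [0/1, 1/9)
Step 3: interval [0/1, 1/9), width = 1/9 - 0/1 = 1/9
  'd': [0/1 + 1/9*0/1, 0/1 + 1/9*1/3) = [0/1, 1/27) <- contains code 1/54
  'c': [0/1 + 1/9*1/3, 0/1 + 1/9*2/3) = [1/27, 2/27)
  'a': [0/1 + 1/9*2/3, 0/1 + 1/9*1/1) = [2/27, 1/9)
  emit 'd', narrow to [0/1, 1/27)

Answer: 0/1 1/27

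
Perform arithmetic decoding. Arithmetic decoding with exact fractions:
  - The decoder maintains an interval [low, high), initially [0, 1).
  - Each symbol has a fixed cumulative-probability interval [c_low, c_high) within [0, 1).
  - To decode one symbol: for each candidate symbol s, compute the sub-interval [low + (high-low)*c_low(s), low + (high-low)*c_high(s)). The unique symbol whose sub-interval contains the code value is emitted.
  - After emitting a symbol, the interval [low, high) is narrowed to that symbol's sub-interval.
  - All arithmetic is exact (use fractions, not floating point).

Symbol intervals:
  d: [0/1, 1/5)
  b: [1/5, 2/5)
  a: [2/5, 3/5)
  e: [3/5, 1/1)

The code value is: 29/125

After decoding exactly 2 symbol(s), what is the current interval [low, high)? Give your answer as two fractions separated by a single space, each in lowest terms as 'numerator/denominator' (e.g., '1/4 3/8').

Answer: 1/5 6/25

Derivation:
Step 1: interval [0/1, 1/1), width = 1/1 - 0/1 = 1/1
  'd': [0/1 + 1/1*0/1, 0/1 + 1/1*1/5) = [0/1, 1/5)
  'b': [0/1 + 1/1*1/5, 0/1 + 1/1*2/5) = [1/5, 2/5) <- contains code 29/125
  'a': [0/1 + 1/1*2/5, 0/1 + 1/1*3/5) = [2/5, 3/5)
  'e': [0/1 + 1/1*3/5, 0/1 + 1/1*1/1) = [3/5, 1/1)
  emit 'b', narrow to [1/5, 2/5)
Step 2: interval [1/5, 2/5), width = 2/5 - 1/5 = 1/5
  'd': [1/5 + 1/5*0/1, 1/5 + 1/5*1/5) = [1/5, 6/25) <- contains code 29/125
  'b': [1/5 + 1/5*1/5, 1/5 + 1/5*2/5) = [6/25, 7/25)
  'a': [1/5 + 1/5*2/5, 1/5 + 1/5*3/5) = [7/25, 8/25)
  'e': [1/5 + 1/5*3/5, 1/5 + 1/5*1/1) = [8/25, 2/5)
  emit 'd', narrow to [1/5, 6/25)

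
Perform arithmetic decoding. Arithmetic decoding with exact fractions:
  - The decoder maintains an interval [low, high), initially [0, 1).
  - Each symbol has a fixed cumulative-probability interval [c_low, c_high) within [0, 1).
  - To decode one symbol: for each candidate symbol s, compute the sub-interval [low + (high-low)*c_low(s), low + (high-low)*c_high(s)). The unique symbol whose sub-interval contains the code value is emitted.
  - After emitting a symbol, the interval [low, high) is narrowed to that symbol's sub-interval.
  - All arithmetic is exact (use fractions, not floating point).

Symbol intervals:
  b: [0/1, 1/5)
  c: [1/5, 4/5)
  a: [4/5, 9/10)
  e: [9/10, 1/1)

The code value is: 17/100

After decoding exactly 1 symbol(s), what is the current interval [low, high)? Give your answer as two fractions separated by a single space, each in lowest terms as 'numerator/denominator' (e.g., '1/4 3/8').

Answer: 0/1 1/5

Derivation:
Step 1: interval [0/1, 1/1), width = 1/1 - 0/1 = 1/1
  'b': [0/1 + 1/1*0/1, 0/1 + 1/1*1/5) = [0/1, 1/5) <- contains code 17/100
  'c': [0/1 + 1/1*1/5, 0/1 + 1/1*4/5) = [1/5, 4/5)
  'a': [0/1 + 1/1*4/5, 0/1 + 1/1*9/10) = [4/5, 9/10)
  'e': [0/1 + 1/1*9/10, 0/1 + 1/1*1/1) = [9/10, 1/1)
  emit 'b', narrow to [0/1, 1/5)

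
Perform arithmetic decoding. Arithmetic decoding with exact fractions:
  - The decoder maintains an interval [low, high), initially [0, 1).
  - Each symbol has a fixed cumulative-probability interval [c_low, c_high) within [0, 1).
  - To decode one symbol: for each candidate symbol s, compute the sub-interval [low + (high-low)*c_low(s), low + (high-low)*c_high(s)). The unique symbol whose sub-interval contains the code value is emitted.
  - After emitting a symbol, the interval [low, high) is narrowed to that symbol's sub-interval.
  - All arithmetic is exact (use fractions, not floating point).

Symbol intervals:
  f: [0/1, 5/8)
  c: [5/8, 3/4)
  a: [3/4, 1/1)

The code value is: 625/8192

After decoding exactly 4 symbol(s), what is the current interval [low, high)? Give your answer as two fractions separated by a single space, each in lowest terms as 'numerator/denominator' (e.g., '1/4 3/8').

Step 1: interval [0/1, 1/1), width = 1/1 - 0/1 = 1/1
  'f': [0/1 + 1/1*0/1, 0/1 + 1/1*5/8) = [0/1, 5/8) <- contains code 625/8192
  'c': [0/1 + 1/1*5/8, 0/1 + 1/1*3/4) = [5/8, 3/4)
  'a': [0/1 + 1/1*3/4, 0/1 + 1/1*1/1) = [3/4, 1/1)
  emit 'f', narrow to [0/1, 5/8)
Step 2: interval [0/1, 5/8), width = 5/8 - 0/1 = 5/8
  'f': [0/1 + 5/8*0/1, 0/1 + 5/8*5/8) = [0/1, 25/64) <- contains code 625/8192
  'c': [0/1 + 5/8*5/8, 0/1 + 5/8*3/4) = [25/64, 15/32)
  'a': [0/1 + 5/8*3/4, 0/1 + 5/8*1/1) = [15/32, 5/8)
  emit 'f', narrow to [0/1, 25/64)
Step 3: interval [0/1, 25/64), width = 25/64 - 0/1 = 25/64
  'f': [0/1 + 25/64*0/1, 0/1 + 25/64*5/8) = [0/1, 125/512) <- contains code 625/8192
  'c': [0/1 + 25/64*5/8, 0/1 + 25/64*3/4) = [125/512, 75/256)
  'a': [0/1 + 25/64*3/4, 0/1 + 25/64*1/1) = [75/256, 25/64)
  emit 'f', narrow to [0/1, 125/512)
Step 4: interval [0/1, 125/512), width = 125/512 - 0/1 = 125/512
  'f': [0/1 + 125/512*0/1, 0/1 + 125/512*5/8) = [0/1, 625/4096) <- contains code 625/8192
  'c': [0/1 + 125/512*5/8, 0/1 + 125/512*3/4) = [625/4096, 375/2048)
  'a': [0/1 + 125/512*3/4, 0/1 + 125/512*1/1) = [375/2048, 125/512)
  emit 'f', narrow to [0/1, 625/4096)

Answer: 0/1 625/4096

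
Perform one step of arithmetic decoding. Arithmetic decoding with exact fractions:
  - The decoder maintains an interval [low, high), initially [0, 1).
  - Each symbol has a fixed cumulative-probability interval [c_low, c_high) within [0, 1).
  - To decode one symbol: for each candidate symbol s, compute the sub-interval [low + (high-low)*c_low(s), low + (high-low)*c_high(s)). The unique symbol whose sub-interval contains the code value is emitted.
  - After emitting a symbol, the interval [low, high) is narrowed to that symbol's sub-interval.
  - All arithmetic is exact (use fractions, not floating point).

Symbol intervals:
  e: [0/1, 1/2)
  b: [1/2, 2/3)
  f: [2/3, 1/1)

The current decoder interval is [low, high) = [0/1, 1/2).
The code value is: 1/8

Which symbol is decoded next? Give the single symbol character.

Interval width = high − low = 1/2 − 0/1 = 1/2
Scaled code = (code − low) / width = (1/8 − 0/1) / 1/2 = 1/4
  e: [0/1, 1/2) ← scaled code falls here ✓
  b: [1/2, 2/3) 
  f: [2/3, 1/1) 

Answer: e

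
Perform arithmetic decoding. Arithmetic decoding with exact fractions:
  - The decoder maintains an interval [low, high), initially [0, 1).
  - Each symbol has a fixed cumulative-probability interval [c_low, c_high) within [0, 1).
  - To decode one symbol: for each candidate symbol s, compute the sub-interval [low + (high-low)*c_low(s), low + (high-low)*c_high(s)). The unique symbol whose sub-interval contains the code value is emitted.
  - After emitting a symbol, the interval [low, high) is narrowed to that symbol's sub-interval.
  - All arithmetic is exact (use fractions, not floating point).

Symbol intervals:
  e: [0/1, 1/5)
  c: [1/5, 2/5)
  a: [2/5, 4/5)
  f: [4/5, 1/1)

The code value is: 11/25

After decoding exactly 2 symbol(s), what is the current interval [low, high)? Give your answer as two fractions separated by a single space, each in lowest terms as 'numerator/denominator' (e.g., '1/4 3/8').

Step 1: interval [0/1, 1/1), width = 1/1 - 0/1 = 1/1
  'e': [0/1 + 1/1*0/1, 0/1 + 1/1*1/5) = [0/1, 1/5)
  'c': [0/1 + 1/1*1/5, 0/1 + 1/1*2/5) = [1/5, 2/5)
  'a': [0/1 + 1/1*2/5, 0/1 + 1/1*4/5) = [2/5, 4/5) <- contains code 11/25
  'f': [0/1 + 1/1*4/5, 0/1 + 1/1*1/1) = [4/5, 1/1)
  emit 'a', narrow to [2/5, 4/5)
Step 2: interval [2/5, 4/5), width = 4/5 - 2/5 = 2/5
  'e': [2/5 + 2/5*0/1, 2/5 + 2/5*1/5) = [2/5, 12/25) <- contains code 11/25
  'c': [2/5 + 2/5*1/5, 2/5 + 2/5*2/5) = [12/25, 14/25)
  'a': [2/5 + 2/5*2/5, 2/5 + 2/5*4/5) = [14/25, 18/25)
  'f': [2/5 + 2/5*4/5, 2/5 + 2/5*1/1) = [18/25, 4/5)
  emit 'e', narrow to [2/5, 12/25)

Answer: 2/5 12/25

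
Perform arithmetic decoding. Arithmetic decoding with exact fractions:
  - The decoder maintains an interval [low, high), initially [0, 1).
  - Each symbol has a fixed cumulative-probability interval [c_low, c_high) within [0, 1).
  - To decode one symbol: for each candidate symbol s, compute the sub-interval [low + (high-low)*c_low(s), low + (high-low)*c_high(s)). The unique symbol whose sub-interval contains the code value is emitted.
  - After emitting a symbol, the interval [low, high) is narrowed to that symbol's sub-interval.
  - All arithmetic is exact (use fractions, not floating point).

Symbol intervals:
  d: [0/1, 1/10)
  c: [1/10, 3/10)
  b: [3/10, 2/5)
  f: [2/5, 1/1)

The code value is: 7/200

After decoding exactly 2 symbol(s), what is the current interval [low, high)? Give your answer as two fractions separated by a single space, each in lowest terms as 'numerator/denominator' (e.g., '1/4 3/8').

Answer: 3/100 1/25

Derivation:
Step 1: interval [0/1, 1/1), width = 1/1 - 0/1 = 1/1
  'd': [0/1 + 1/1*0/1, 0/1 + 1/1*1/10) = [0/1, 1/10) <- contains code 7/200
  'c': [0/1 + 1/1*1/10, 0/1 + 1/1*3/10) = [1/10, 3/10)
  'b': [0/1 + 1/1*3/10, 0/1 + 1/1*2/5) = [3/10, 2/5)
  'f': [0/1 + 1/1*2/5, 0/1 + 1/1*1/1) = [2/5, 1/1)
  emit 'd', narrow to [0/1, 1/10)
Step 2: interval [0/1, 1/10), width = 1/10 - 0/1 = 1/10
  'd': [0/1 + 1/10*0/1, 0/1 + 1/10*1/10) = [0/1, 1/100)
  'c': [0/1 + 1/10*1/10, 0/1 + 1/10*3/10) = [1/100, 3/100)
  'b': [0/1 + 1/10*3/10, 0/1 + 1/10*2/5) = [3/100, 1/25) <- contains code 7/200
  'f': [0/1 + 1/10*2/5, 0/1 + 1/10*1/1) = [1/25, 1/10)
  emit 'b', narrow to [3/100, 1/25)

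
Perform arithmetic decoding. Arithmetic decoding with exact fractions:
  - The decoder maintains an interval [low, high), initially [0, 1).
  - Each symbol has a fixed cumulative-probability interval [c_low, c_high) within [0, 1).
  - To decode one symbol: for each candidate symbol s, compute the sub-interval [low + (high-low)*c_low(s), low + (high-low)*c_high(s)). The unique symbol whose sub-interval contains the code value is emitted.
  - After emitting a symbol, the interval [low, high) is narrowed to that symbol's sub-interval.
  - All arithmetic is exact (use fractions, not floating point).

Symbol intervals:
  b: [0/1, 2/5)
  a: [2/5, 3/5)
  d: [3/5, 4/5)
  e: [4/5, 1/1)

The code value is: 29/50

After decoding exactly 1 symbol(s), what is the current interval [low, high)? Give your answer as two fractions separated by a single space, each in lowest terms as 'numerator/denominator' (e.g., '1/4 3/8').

Step 1: interval [0/1, 1/1), width = 1/1 - 0/1 = 1/1
  'b': [0/1 + 1/1*0/1, 0/1 + 1/1*2/5) = [0/1, 2/5)
  'a': [0/1 + 1/1*2/5, 0/1 + 1/1*3/5) = [2/5, 3/5) <- contains code 29/50
  'd': [0/1 + 1/1*3/5, 0/1 + 1/1*4/5) = [3/5, 4/5)
  'e': [0/1 + 1/1*4/5, 0/1 + 1/1*1/1) = [4/5, 1/1)
  emit 'a', narrow to [2/5, 3/5)

Answer: 2/5 3/5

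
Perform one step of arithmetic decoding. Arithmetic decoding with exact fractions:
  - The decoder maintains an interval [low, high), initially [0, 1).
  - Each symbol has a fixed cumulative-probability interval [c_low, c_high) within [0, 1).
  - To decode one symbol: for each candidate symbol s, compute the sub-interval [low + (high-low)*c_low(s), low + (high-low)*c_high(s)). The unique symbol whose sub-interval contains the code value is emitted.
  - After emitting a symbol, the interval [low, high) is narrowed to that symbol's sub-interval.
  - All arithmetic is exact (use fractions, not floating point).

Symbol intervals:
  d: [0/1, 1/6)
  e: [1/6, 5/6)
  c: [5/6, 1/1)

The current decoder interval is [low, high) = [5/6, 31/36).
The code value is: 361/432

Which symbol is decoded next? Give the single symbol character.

Answer: d

Derivation:
Interval width = high − low = 31/36 − 5/6 = 1/36
Scaled code = (code − low) / width = (361/432 − 5/6) / 1/36 = 1/12
  d: [0/1, 1/6) ← scaled code falls here ✓
  e: [1/6, 5/6) 
  c: [5/6, 1/1) 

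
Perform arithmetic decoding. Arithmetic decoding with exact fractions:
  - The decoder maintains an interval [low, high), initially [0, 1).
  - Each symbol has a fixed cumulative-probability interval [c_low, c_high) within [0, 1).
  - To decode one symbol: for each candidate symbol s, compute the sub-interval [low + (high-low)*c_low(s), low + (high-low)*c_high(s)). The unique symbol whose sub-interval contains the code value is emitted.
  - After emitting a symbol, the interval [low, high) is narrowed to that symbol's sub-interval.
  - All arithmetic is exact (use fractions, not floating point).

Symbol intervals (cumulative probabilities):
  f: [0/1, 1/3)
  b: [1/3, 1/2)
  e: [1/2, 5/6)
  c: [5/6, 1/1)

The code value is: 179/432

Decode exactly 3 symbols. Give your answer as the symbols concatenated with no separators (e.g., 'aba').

Answer: bbc

Derivation:
Step 1: interval [0/1, 1/1), width = 1/1 - 0/1 = 1/1
  'f': [0/1 + 1/1*0/1, 0/1 + 1/1*1/3) = [0/1, 1/3)
  'b': [0/1 + 1/1*1/3, 0/1 + 1/1*1/2) = [1/3, 1/2) <- contains code 179/432
  'e': [0/1 + 1/1*1/2, 0/1 + 1/1*5/6) = [1/2, 5/6)
  'c': [0/1 + 1/1*5/6, 0/1 + 1/1*1/1) = [5/6, 1/1)
  emit 'b', narrow to [1/3, 1/2)
Step 2: interval [1/3, 1/2), width = 1/2 - 1/3 = 1/6
  'f': [1/3 + 1/6*0/1, 1/3 + 1/6*1/3) = [1/3, 7/18)
  'b': [1/3 + 1/6*1/3, 1/3 + 1/6*1/2) = [7/18, 5/12) <- contains code 179/432
  'e': [1/3 + 1/6*1/2, 1/3 + 1/6*5/6) = [5/12, 17/36)
  'c': [1/3 + 1/6*5/6, 1/3 + 1/6*1/1) = [17/36, 1/2)
  emit 'b', narrow to [7/18, 5/12)
Step 3: interval [7/18, 5/12), width = 5/12 - 7/18 = 1/36
  'f': [7/18 + 1/36*0/1, 7/18 + 1/36*1/3) = [7/18, 43/108)
  'b': [7/18 + 1/36*1/3, 7/18 + 1/36*1/2) = [43/108, 29/72)
  'e': [7/18 + 1/36*1/2, 7/18 + 1/36*5/6) = [29/72, 89/216)
  'c': [7/18 + 1/36*5/6, 7/18 + 1/36*1/1) = [89/216, 5/12) <- contains code 179/432
  emit 'c', narrow to [89/216, 5/12)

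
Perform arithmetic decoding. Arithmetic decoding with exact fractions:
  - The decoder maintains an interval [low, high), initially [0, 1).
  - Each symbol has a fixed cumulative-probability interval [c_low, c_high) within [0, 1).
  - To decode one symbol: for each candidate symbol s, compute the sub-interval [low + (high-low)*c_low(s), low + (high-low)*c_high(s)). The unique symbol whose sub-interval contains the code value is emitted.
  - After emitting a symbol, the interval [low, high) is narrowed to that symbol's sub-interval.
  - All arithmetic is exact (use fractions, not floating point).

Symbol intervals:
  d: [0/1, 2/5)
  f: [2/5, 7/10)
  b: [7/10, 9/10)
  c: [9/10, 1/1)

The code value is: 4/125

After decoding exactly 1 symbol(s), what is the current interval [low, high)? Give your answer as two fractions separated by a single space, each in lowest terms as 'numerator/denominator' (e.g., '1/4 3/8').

Answer: 0/1 2/5

Derivation:
Step 1: interval [0/1, 1/1), width = 1/1 - 0/1 = 1/1
  'd': [0/1 + 1/1*0/1, 0/1 + 1/1*2/5) = [0/1, 2/5) <- contains code 4/125
  'f': [0/1 + 1/1*2/5, 0/1 + 1/1*7/10) = [2/5, 7/10)
  'b': [0/1 + 1/1*7/10, 0/1 + 1/1*9/10) = [7/10, 9/10)
  'c': [0/1 + 1/1*9/10, 0/1 + 1/1*1/1) = [9/10, 1/1)
  emit 'd', narrow to [0/1, 2/5)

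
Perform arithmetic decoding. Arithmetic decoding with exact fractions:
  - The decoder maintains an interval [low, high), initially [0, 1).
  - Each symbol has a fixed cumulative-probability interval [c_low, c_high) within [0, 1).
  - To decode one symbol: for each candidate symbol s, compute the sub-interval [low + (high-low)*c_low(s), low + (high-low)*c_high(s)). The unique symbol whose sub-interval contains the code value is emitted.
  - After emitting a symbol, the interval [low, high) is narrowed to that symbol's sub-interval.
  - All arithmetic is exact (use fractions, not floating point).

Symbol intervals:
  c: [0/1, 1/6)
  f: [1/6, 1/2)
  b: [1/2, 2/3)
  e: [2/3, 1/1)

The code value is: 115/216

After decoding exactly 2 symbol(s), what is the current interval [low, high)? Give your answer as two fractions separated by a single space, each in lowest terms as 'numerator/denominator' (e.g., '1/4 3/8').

Step 1: interval [0/1, 1/1), width = 1/1 - 0/1 = 1/1
  'c': [0/1 + 1/1*0/1, 0/1 + 1/1*1/6) = [0/1, 1/6)
  'f': [0/1 + 1/1*1/6, 0/1 + 1/1*1/2) = [1/6, 1/2)
  'b': [0/1 + 1/1*1/2, 0/1 + 1/1*2/3) = [1/2, 2/3) <- contains code 115/216
  'e': [0/1 + 1/1*2/3, 0/1 + 1/1*1/1) = [2/3, 1/1)
  emit 'b', narrow to [1/2, 2/3)
Step 2: interval [1/2, 2/3), width = 2/3 - 1/2 = 1/6
  'c': [1/2 + 1/6*0/1, 1/2 + 1/6*1/6) = [1/2, 19/36)
  'f': [1/2 + 1/6*1/6, 1/2 + 1/6*1/2) = [19/36, 7/12) <- contains code 115/216
  'b': [1/2 + 1/6*1/2, 1/2 + 1/6*2/3) = [7/12, 11/18)
  'e': [1/2 + 1/6*2/3, 1/2 + 1/6*1/1) = [11/18, 2/3)
  emit 'f', narrow to [19/36, 7/12)

Answer: 19/36 7/12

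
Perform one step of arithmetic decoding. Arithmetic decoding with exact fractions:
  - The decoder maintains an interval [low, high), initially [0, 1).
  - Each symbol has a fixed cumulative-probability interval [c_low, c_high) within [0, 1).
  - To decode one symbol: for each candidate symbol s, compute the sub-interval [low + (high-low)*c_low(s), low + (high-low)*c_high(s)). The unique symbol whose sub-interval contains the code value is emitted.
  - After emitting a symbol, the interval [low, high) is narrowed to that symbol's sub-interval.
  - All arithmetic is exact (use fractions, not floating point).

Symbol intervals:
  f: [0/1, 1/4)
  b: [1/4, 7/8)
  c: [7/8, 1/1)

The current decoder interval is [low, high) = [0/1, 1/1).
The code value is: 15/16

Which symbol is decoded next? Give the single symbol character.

Answer: c

Derivation:
Interval width = high − low = 1/1 − 0/1 = 1/1
Scaled code = (code − low) / width = (15/16 − 0/1) / 1/1 = 15/16
  f: [0/1, 1/4) 
  b: [1/4, 7/8) 
  c: [7/8, 1/1) ← scaled code falls here ✓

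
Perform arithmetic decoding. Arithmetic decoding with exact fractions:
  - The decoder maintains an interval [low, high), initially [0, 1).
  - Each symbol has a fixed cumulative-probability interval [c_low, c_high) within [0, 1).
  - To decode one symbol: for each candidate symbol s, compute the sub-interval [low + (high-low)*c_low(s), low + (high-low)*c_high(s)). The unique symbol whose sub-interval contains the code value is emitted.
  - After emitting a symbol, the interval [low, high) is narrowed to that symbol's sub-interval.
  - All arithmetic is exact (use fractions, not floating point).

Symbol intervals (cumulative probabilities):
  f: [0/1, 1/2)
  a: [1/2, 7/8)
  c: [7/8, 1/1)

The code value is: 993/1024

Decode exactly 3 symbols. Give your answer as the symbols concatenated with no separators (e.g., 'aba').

Answer: caa

Derivation:
Step 1: interval [0/1, 1/1), width = 1/1 - 0/1 = 1/1
  'f': [0/1 + 1/1*0/1, 0/1 + 1/1*1/2) = [0/1, 1/2)
  'a': [0/1 + 1/1*1/2, 0/1 + 1/1*7/8) = [1/2, 7/8)
  'c': [0/1 + 1/1*7/8, 0/1 + 1/1*1/1) = [7/8, 1/1) <- contains code 993/1024
  emit 'c', narrow to [7/8, 1/1)
Step 2: interval [7/8, 1/1), width = 1/1 - 7/8 = 1/8
  'f': [7/8 + 1/8*0/1, 7/8 + 1/8*1/2) = [7/8, 15/16)
  'a': [7/8 + 1/8*1/2, 7/8 + 1/8*7/8) = [15/16, 63/64) <- contains code 993/1024
  'c': [7/8 + 1/8*7/8, 7/8 + 1/8*1/1) = [63/64, 1/1)
  emit 'a', narrow to [15/16, 63/64)
Step 3: interval [15/16, 63/64), width = 63/64 - 15/16 = 3/64
  'f': [15/16 + 3/64*0/1, 15/16 + 3/64*1/2) = [15/16, 123/128)
  'a': [15/16 + 3/64*1/2, 15/16 + 3/64*7/8) = [123/128, 501/512) <- contains code 993/1024
  'c': [15/16 + 3/64*7/8, 15/16 + 3/64*1/1) = [501/512, 63/64)
  emit 'a', narrow to [123/128, 501/512)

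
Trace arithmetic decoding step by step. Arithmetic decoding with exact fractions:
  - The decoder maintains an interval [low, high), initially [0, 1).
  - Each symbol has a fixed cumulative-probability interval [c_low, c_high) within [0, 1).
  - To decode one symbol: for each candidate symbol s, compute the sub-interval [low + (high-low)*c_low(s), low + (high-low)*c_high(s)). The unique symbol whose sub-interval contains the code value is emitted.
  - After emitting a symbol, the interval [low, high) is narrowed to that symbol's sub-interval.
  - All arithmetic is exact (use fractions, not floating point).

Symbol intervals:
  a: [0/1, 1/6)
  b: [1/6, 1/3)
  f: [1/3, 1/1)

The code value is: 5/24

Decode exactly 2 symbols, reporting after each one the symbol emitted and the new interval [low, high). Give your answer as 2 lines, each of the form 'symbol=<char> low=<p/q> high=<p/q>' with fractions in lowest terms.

Answer: symbol=b low=1/6 high=1/3
symbol=b low=7/36 high=2/9

Derivation:
Step 1: interval [0/1, 1/1), width = 1/1 - 0/1 = 1/1
  'a': [0/1 + 1/1*0/1, 0/1 + 1/1*1/6) = [0/1, 1/6)
  'b': [0/1 + 1/1*1/6, 0/1 + 1/1*1/3) = [1/6, 1/3) <- contains code 5/24
  'f': [0/1 + 1/1*1/3, 0/1 + 1/1*1/1) = [1/3, 1/1)
  emit 'b', narrow to [1/6, 1/3)
Step 2: interval [1/6, 1/3), width = 1/3 - 1/6 = 1/6
  'a': [1/6 + 1/6*0/1, 1/6 + 1/6*1/6) = [1/6, 7/36)
  'b': [1/6 + 1/6*1/6, 1/6 + 1/6*1/3) = [7/36, 2/9) <- contains code 5/24
  'f': [1/6 + 1/6*1/3, 1/6 + 1/6*1/1) = [2/9, 1/3)
  emit 'b', narrow to [7/36, 2/9)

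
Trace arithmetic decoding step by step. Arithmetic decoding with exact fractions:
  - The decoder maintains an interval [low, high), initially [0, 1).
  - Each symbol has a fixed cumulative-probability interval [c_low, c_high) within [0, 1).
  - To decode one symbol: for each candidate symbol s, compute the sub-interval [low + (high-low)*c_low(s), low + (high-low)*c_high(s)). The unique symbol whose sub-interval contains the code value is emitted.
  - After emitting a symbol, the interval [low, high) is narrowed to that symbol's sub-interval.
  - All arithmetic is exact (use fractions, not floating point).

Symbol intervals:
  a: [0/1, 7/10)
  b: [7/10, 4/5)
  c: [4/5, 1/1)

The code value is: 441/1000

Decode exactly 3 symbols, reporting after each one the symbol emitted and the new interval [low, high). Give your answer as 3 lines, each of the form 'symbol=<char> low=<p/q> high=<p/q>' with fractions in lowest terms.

Answer: symbol=a low=0/1 high=7/10
symbol=a low=0/1 high=49/100
symbol=c low=49/125 high=49/100

Derivation:
Step 1: interval [0/1, 1/1), width = 1/1 - 0/1 = 1/1
  'a': [0/1 + 1/1*0/1, 0/1 + 1/1*7/10) = [0/1, 7/10) <- contains code 441/1000
  'b': [0/1 + 1/1*7/10, 0/1 + 1/1*4/5) = [7/10, 4/5)
  'c': [0/1 + 1/1*4/5, 0/1 + 1/1*1/1) = [4/5, 1/1)
  emit 'a', narrow to [0/1, 7/10)
Step 2: interval [0/1, 7/10), width = 7/10 - 0/1 = 7/10
  'a': [0/1 + 7/10*0/1, 0/1 + 7/10*7/10) = [0/1, 49/100) <- contains code 441/1000
  'b': [0/1 + 7/10*7/10, 0/1 + 7/10*4/5) = [49/100, 14/25)
  'c': [0/1 + 7/10*4/5, 0/1 + 7/10*1/1) = [14/25, 7/10)
  emit 'a', narrow to [0/1, 49/100)
Step 3: interval [0/1, 49/100), width = 49/100 - 0/1 = 49/100
  'a': [0/1 + 49/100*0/1, 0/1 + 49/100*7/10) = [0/1, 343/1000)
  'b': [0/1 + 49/100*7/10, 0/1 + 49/100*4/5) = [343/1000, 49/125)
  'c': [0/1 + 49/100*4/5, 0/1 + 49/100*1/1) = [49/125, 49/100) <- contains code 441/1000
  emit 'c', narrow to [49/125, 49/100)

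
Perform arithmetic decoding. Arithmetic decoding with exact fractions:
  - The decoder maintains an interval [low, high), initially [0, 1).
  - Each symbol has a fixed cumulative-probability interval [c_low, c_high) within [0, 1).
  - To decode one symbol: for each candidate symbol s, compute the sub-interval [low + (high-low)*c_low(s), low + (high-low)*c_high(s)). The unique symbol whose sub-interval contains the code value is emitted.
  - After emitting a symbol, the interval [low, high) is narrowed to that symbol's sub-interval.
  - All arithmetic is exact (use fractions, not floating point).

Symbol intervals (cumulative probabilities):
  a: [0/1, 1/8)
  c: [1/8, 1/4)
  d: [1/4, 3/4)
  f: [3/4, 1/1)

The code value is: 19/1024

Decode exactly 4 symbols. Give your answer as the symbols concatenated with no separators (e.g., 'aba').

Answer: accd

Derivation:
Step 1: interval [0/1, 1/1), width = 1/1 - 0/1 = 1/1
  'a': [0/1 + 1/1*0/1, 0/1 + 1/1*1/8) = [0/1, 1/8) <- contains code 19/1024
  'c': [0/1 + 1/1*1/8, 0/1 + 1/1*1/4) = [1/8, 1/4)
  'd': [0/1 + 1/1*1/4, 0/1 + 1/1*3/4) = [1/4, 3/4)
  'f': [0/1 + 1/1*3/4, 0/1 + 1/1*1/1) = [3/4, 1/1)
  emit 'a', narrow to [0/1, 1/8)
Step 2: interval [0/1, 1/8), width = 1/8 - 0/1 = 1/8
  'a': [0/1 + 1/8*0/1, 0/1 + 1/8*1/8) = [0/1, 1/64)
  'c': [0/1 + 1/8*1/8, 0/1 + 1/8*1/4) = [1/64, 1/32) <- contains code 19/1024
  'd': [0/1 + 1/8*1/4, 0/1 + 1/8*3/4) = [1/32, 3/32)
  'f': [0/1 + 1/8*3/4, 0/1 + 1/8*1/1) = [3/32, 1/8)
  emit 'c', narrow to [1/64, 1/32)
Step 3: interval [1/64, 1/32), width = 1/32 - 1/64 = 1/64
  'a': [1/64 + 1/64*0/1, 1/64 + 1/64*1/8) = [1/64, 9/512)
  'c': [1/64 + 1/64*1/8, 1/64 + 1/64*1/4) = [9/512, 5/256) <- contains code 19/1024
  'd': [1/64 + 1/64*1/4, 1/64 + 1/64*3/4) = [5/256, 7/256)
  'f': [1/64 + 1/64*3/4, 1/64 + 1/64*1/1) = [7/256, 1/32)
  emit 'c', narrow to [9/512, 5/256)
Step 4: interval [9/512, 5/256), width = 5/256 - 9/512 = 1/512
  'a': [9/512 + 1/512*0/1, 9/512 + 1/512*1/8) = [9/512, 73/4096)
  'c': [9/512 + 1/512*1/8, 9/512 + 1/512*1/4) = [73/4096, 37/2048)
  'd': [9/512 + 1/512*1/4, 9/512 + 1/512*3/4) = [37/2048, 39/2048) <- contains code 19/1024
  'f': [9/512 + 1/512*3/4, 9/512 + 1/512*1/1) = [39/2048, 5/256)
  emit 'd', narrow to [37/2048, 39/2048)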